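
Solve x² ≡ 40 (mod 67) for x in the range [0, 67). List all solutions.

24, 43

Since 67 ≡ 3 (mod 4), a square root of 40 is 40^((67+1)/4) = 40^17 mod 67.
Repeated squaring: 40^2≡59, 40^4≡64, 40^8≡9, 40^16≡14 (mod 67).
40^17 = 40^(16+1) ≡ 24 (mod 67).
Check: 24² = 576 ≡ 40 (mod 67). The two roots are 24 and 43.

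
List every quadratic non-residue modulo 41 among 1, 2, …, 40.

Square k = 1,…,20 (k and 41−k give the same square):
1²=1, 2²=4, 3²=9, 4²=16, 5²=25, 6²=36, 7²≡8, 8²≡23, 9²≡40, 10²≡18, 11²≡39, 12²≡21, 13²≡5, 14²≡32, 15²≡20, 16²≡10, 17²≡2, 18²≡37, 19²≡33, 20²≡31 (mod 41).
The residues are {1, 2, 4, 5, 8, 9, 10, 16, 18, 20, 21, 23, 25, 31, 32, 33, 36, 37, 39, 40}; the non-residues are the remaining 20 nonzero classes.

3, 6, 7, 11, 12, 13, 14, 15, 17, 19, 22, 24, 26, 27, 28, 29, 30, 34, 35, 38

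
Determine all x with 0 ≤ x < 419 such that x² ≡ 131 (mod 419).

105, 314

Since 419 ≡ 3 (mod 4), a square root of 131 is 131^((419+1)/4) = 131^105 mod 419.
Repeated squaring: 131^2≡401, 131^4≡324, 131^8≡226, 131^16≡377, 131^32≡88, 131^64≡202 (mod 419).
131^105 = 131^(64+32+8+1) ≡ 105 (mod 419).
Check: 105² = 11025 ≡ 131 (mod 419). The two roots are 105 and 314.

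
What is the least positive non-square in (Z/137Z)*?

(2/137) = +1, so 2 is a residue.
(3/137) = −1, so 3 is the smallest positive non-residue mod 137.

3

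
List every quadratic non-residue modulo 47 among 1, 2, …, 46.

5 10 11 13 15 19 20 22 23 26 29 30 31 33 35 38 39 40 41 43 44 45 46

Square k = 1,…,23 (k and 47−k give the same square):
1²=1, 2²=4, 3²=9, 4²=16, 5²=25, 6²=36, 7²≡2, 8²≡17, 9²≡34, 10²≡6, 11²≡27, 12²≡3, 13²≡28, 14²≡8, 15²≡37, 16²≡21, 17²≡7, 18²≡42, 19²≡32, 20²≡24, 21²≡18, 22²≡14, 23²≡12 (mod 47).
The residues are {1, 2, 3, 4, 6, 7, 8, 9, 12, 14, 16, 17, 18, 21, 24, 25, 27, 28, 32, 34, 36, 37, 42}; the non-residues are the remaining 23 nonzero classes.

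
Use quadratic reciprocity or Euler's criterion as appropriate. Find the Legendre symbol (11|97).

1

Euler's criterion: (11/97) ≡ 11^48 (mod 97).
11^2 ≡ 24 (mod 97)
11^4 ≡ 91 (mod 97)
11^8 ≡ 36 (mod 97)
11^16 ≡ 35 (mod 97)
11^32 ≡ 61 (mod 97)
11^48 = 11^(32+16) ≡ 1 (mod 97).
Result is 1, so (11/97) = 1.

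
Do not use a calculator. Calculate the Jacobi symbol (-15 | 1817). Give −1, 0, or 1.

1

First reduce: -15 ≡ 1802 (mod 1817).
Pull out 2: since 1817 ≡ 1 (mod 8), (2/1817) = +1.
Reciprocity: 901 ≡ 1 and 1817 ≡ 1 (mod 4), so (901/1817) = +(1817/901).
Reduce top mod 901: now compute (15/901).
Reciprocity: 15 ≡ 3 and 901 ≡ 1 (mod 4), so (15/901) = +(901/15).
Reduce top mod 15: now compute (1/15).
Reached (1/15) = 1. Collecting the sign flips along the way, the symbol is +1.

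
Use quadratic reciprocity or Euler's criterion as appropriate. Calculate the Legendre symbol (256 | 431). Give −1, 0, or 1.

1

Euler's criterion: (256/431) ≡ 256^215 (mod 431).
256^2 ≡ 24 (mod 431)
256^4 ≡ 145 (mod 431)
256^8 ≡ 337 (mod 431)
256^16 ≡ 216 (mod 431)
256^32 ≡ 108 (mod 431)
256^64 ≡ 27 (mod 431)
256^128 ≡ 298 (mod 431)
256^215 = 256^(128+64+16+4+2+1) ≡ 1 (mod 431).
Result is 1, so (256/431) = 1.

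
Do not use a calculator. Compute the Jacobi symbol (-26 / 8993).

First reduce: -26 ≡ 8967 (mod 8993).
Reciprocity: 8967 ≡ 3 and 8993 ≡ 1 (mod 4), so (8967/8993) = +(8993/8967).
Reduce top mod 8967: now compute (26/8967).
Pull out 2: since 8967 ≡ 7 (mod 8), (2/8967) = +1.
Reciprocity: 13 ≡ 1 and 8967 ≡ 3 (mod 4), so (13/8967) = +(8967/13).
Reduce top mod 13: now compute (10/13).
Pull out 2: since 13 ≡ 5 (mod 8), (2/13) = -1.
Reciprocity: 5 ≡ 1 and 13 ≡ 1 (mod 4), so (5/13) = +(13/5).
Reduce top mod 5: now compute (3/5).
Reciprocity: 3 ≡ 3 and 5 ≡ 1 (mod 4), so (3/5) = +(5/3).
Reduce top mod 3: now compute (2/3).
Pull out 2: since 3 ≡ 3 (mod 8), (2/3) = -1.
Reached (1/3) = 1. Collecting the sign flips along the way, the symbol is +1.

1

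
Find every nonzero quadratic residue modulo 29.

1,4,5,6,7,9,13,16,20,22,23,24,25,28

Square k = 1,…,14 (k and 29−k give the same square):
1²=1, 2²=4, 3²=9, 4²=16, 5²=25, 6²≡7, 7²≡20, 8²≡6, 9²≡23, 10²≡13, 11²≡5, 12²≡28, 13²≡24, 14²≡22 (mod 29).
So the quadratic residues mod 29 are {1, 4, 5, 6, 7, 9, 13, 16, 20, 22, 23, 24, 25, 28}.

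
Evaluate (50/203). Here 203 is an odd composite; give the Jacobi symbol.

-1

Pull out 2: since 203 ≡ 3 (mod 8), (2/203) = -1.
Reciprocity: 25 ≡ 1 and 203 ≡ 3 (mod 4), so (25/203) = +(203/25).
Reduce top mod 25: now compute (3/25).
Reciprocity: 3 ≡ 3 and 25 ≡ 1 (mod 4), so (3/25) = +(25/3).
Reduce top mod 3: now compute (1/3).
Reached (1/3) = 1. Collecting the sign flips along the way, the symbol is -1.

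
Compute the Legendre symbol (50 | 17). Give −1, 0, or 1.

1

First reduce: 50 ≡ 16 (mod 17).
Pull out 2^4: since 17 ≡ 1 (mod 8), (2/17) = +1, so (2/17)^4 = +1.
Reached (1/17) = 1. Collecting the sign flips along the way, the symbol is +1.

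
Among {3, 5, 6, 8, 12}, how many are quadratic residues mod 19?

2

(3/19) = -1 → non-residue.
(5/19) = +1 → QR.
(6/19) = +1 → QR.
(8/19) = -1 → non-residue.
(12/19) = -1 → non-residue.
Total quadratic residues among the 5: 2.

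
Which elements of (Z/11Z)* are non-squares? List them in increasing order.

Square k = 1,…,5 (k and 11−k give the same square):
1²=1, 2²=4, 3²=9, 4²≡5, 5²≡3 (mod 11).
The residues are {1, 3, 4, 5, 9}; the non-residues are the remaining 5 nonzero classes.

2,6,7,8,10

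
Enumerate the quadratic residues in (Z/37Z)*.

1, 3, 4, 7, 9, 10, 11, 12, 16, 21, 25, 26, 27, 28, 30, 33, 34, 36

Square k = 1,…,18 (k and 37−k give the same square):
1²=1, 2²=4, 3²=9, 4²=16, 5²=25, 6²=36, 7²≡12, 8²≡27, 9²≡7, 10²≡26, 11²≡10, 12²≡33, 13²≡21, 14²≡11, 15²≡3, 16²≡34, 17²≡30, 18²≡28 (mod 37).
So the quadratic residues mod 37 are {1, 3, 4, 7, 9, 10, 11, 12, 16, 21, 25, 26, 27, 28, 30, 33, 34, 36}.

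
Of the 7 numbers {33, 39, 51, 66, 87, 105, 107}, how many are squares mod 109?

3

(33/109) = -1 → non-residue.
(39/109) = -1 → non-residue.
(51/109) = -1 → non-residue.
(66/109) = +1 → QR.
(87/109) = +1 → QR.
(105/109) = +1 → QR.
(107/109) = -1 → non-residue.
Total quadratic residues among the 7: 3.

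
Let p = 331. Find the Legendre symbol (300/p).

-1

Pull out 2^2: since 331 ≡ 3 (mod 8), (2/331) = -1, so (2/331)^2 = +1.
Reciprocity: 75 ≡ 3 and 331 ≡ 3 (mod 4), so (75/331) = −(331/75).
Reduce top mod 75: now compute (31/75).
Reciprocity: 31 ≡ 3 and 75 ≡ 3 (mod 4), so (31/75) = −(75/31).
Reduce top mod 31: now compute (13/31).
Reciprocity: 13 ≡ 1 and 31 ≡ 3 (mod 4), so (13/31) = +(31/13).
Reduce top mod 13: now compute (5/13).
Reciprocity: 5 ≡ 1 and 13 ≡ 1 (mod 4), so (5/13) = +(13/5).
Reduce top mod 5: now compute (3/5).
Reciprocity: 3 ≡ 3 and 5 ≡ 1 (mod 4), so (3/5) = +(5/3).
Reduce top mod 3: now compute (2/3).
Pull out 2: since 3 ≡ 3 (mod 8), (2/3) = -1.
Reached (1/3) = 1. Collecting the sign flips along the way, the symbol is -1.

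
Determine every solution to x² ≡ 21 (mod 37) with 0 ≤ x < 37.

37 ≡ 1 (mod 4), so we find a root by search.
Trying successive values, 13² = 169 ≡ 21 (mod 37). The other root is 37 − 13 = 24.

13, 24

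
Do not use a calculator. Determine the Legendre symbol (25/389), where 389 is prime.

1

Euler's criterion: (25/389) ≡ 25^194 (mod 389).
25^2 ≡ 236 (mod 389)
25^4 ≡ 69 (mod 389)
25^8 ≡ 93 (mod 389)
25^16 ≡ 91 (mod 389)
25^32 ≡ 112 (mod 389)
25^64 ≡ 96 (mod 389)
25^128 ≡ 269 (mod 389)
25^194 = 25^(128+64+2) ≡ 1 (mod 389).
Result is 1, so (25/389) = 1.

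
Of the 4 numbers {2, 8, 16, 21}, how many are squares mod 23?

3

(2/23) = +1 → QR.
(8/23) = +1 → QR.
(16/23) = +1 → QR.
(21/23) = -1 → non-residue.
Total quadratic residues among the 4: 3.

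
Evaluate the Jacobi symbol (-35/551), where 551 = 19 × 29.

First reduce: -35 ≡ 516 (mod 551).
Pull out 2^2: since 551 ≡ 7 (mod 8), (2/551) = +1, so (2/551)^2 = +1.
Reciprocity: 129 ≡ 1 and 551 ≡ 3 (mod 4), so (129/551) = +(551/129).
Reduce top mod 129: now compute (35/129).
Reciprocity: 35 ≡ 3 and 129 ≡ 1 (mod 4), so (35/129) = +(129/35).
Reduce top mod 35: now compute (24/35).
Pull out 2^3: since 35 ≡ 3 (mod 8), (2/35) = -1, so (2/35)^3 = -1.
Reciprocity: 3 ≡ 3 and 35 ≡ 3 (mod 4), so (3/35) = −(35/3).
Reduce top mod 3: now compute (2/3).
Pull out 2: since 3 ≡ 3 (mod 8), (2/3) = -1.
Reached (1/3) = 1. Collecting the sign flips along the way, the symbol is -1.

-1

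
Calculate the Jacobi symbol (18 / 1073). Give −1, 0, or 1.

1

Pull out 2: since 1073 ≡ 1 (mod 8), (2/1073) = +1.
Reciprocity: 9 ≡ 1 and 1073 ≡ 1 (mod 4), so (9/1073) = +(1073/9).
Reduce top mod 9: now compute (2/9).
Pull out 2: since 9 ≡ 1 (mod 8), (2/9) = +1.
Reached (1/9) = 1. Collecting the sign flips along the way, the symbol is +1.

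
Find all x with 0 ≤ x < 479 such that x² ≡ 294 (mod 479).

136, 343

Since 479 ≡ 3 (mod 4), a square root of 294 is 294^((479+1)/4) = 294^120 mod 479.
Repeated squaring: 294^2≡216, 294^4≡193, 294^8≡366, 294^16≡315, 294^32≡72, 294^64≡394 (mod 479).
294^120 = 294^(64+32+16+8) ≡ 343 (mod 479).
Check: 343² = 117649 ≡ 294 (mod 479). The two roots are 136 and 343.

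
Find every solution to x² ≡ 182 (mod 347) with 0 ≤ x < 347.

23, 324

Since 347 ≡ 3 (mod 4), a square root of 182 is 182^((347+1)/4) = 182^87 mod 347.
Repeated squaring: 182^2≡159, 182^4≡297, 182^8≡71, 182^16≡183, 182^32≡177, 182^64≡99 (mod 347).
182^87 = 182^(64+16+4+2+1) ≡ 324 (mod 347).
Check: 324² = 104976 ≡ 182 (mod 347). The two roots are 23 and 324.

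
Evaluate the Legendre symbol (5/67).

-1

Reciprocity: 5 ≡ 1 and 67 ≡ 3 (mod 4), so (5/67) = +(67/5).
Reduce top mod 5: now compute (2/5).
Pull out 2: since 5 ≡ 5 (mod 8), (2/5) = -1.
Reached (1/5) = 1. Collecting the sign flips along the way, the symbol is -1.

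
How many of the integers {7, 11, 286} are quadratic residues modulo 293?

0

(7/293) = -1 → non-residue.
(11/293) = -1 → non-residue.
(286/293) = -1 → non-residue.
Total quadratic residues among the 3: 0.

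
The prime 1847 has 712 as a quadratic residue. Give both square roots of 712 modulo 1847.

90, 1757

Since 1847 ≡ 3 (mod 4), a square root of 712 is 712^((1847+1)/4) = 712^462 mod 1847.
Repeated squaring: 712^2≡866, 712^4≡74, 712^8≡1782, 712^16≡531, 712^32≡1217, 712^64≡1642, 712^128≡1391, 712^256≡1072 (mod 1847).
712^462 = 712^(256+128+64+8+4+2) ≡ 1757 (mod 1847).
Check: 1757² = 3087049 ≡ 712 (mod 1847). The two roots are 90 and 1757.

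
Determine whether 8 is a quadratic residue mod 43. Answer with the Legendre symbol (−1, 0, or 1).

-1

Pull out 2^3: since 43 ≡ 3 (mod 8), (2/43) = -1, so (2/43)^3 = -1.
Reached (1/43) = 1. Collecting the sign flips along the way, the symbol is -1.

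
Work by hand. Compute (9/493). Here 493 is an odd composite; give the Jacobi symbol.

Reciprocity: 9 ≡ 1 and 493 ≡ 1 (mod 4), so (9/493) = +(493/9).
Reduce top mod 9: now compute (7/9).
Reciprocity: 7 ≡ 3 and 9 ≡ 1 (mod 4), so (7/9) = +(9/7).
Reduce top mod 7: now compute (2/7).
Pull out 2: since 7 ≡ 7 (mod 8), (2/7) = +1.
Reached (1/7) = 1. Collecting the sign flips along the way, the symbol is +1.

1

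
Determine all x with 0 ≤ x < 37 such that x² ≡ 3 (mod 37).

37 ≡ 1 (mod 4), so we find a root by search.
Trying successive values, 15² = 225 ≡ 3 (mod 37). The other root is 37 − 15 = 22.

15, 22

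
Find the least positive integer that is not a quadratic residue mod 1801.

11

(2/1801) = +1, so 2 is a residue.
(3/1801) = +1, so 3 is a residue.
(4/1801) = +1, so 4 is a residue.
(5/1801) = +1, so 5 is a residue.
(6/1801) = +1, so 6 is a residue.
(7/1801) = +1, so 7 is a residue.
(8/1801) = +1, so 8 is a residue.
(9/1801) = +1, so 9 is a residue.
(10/1801) = +1, so 10 is a residue.
(11/1801) = −1, so 11 is the smallest positive non-residue mod 1801.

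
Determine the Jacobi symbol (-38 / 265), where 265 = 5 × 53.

First reduce: -38 ≡ 227 (mod 265).
Reciprocity: 227 ≡ 3 and 265 ≡ 1 (mod 4), so (227/265) = +(265/227).
Reduce top mod 227: now compute (38/227).
Pull out 2: since 227 ≡ 3 (mod 8), (2/227) = -1.
Reciprocity: 19 ≡ 3 and 227 ≡ 3 (mod 4), so (19/227) = −(227/19).
Reduce top mod 19: now compute (18/19).
Pull out 2: since 19 ≡ 3 (mod 8), (2/19) = -1.
Reciprocity: 9 ≡ 1 and 19 ≡ 3 (mod 4), so (9/19) = +(19/9).
Reduce top mod 9: now compute (1/9).
Reached (1/9) = 1. Collecting the sign flips along the way, the symbol is -1.

-1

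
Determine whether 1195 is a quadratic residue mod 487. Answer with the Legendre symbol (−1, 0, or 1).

1

First reduce: 1195 ≡ 221 (mod 487).
Reciprocity: 221 ≡ 1 and 487 ≡ 3 (mod 4), so (221/487) = +(487/221).
Reduce top mod 221: now compute (45/221).
Reciprocity: 45 ≡ 1 and 221 ≡ 1 (mod 4), so (45/221) = +(221/45).
Reduce top mod 45: now compute (41/45).
Reciprocity: 41 ≡ 1 and 45 ≡ 1 (mod 4), so (41/45) = +(45/41).
Reduce top mod 41: now compute (4/41).
Pull out 2^2: since 41 ≡ 1 (mod 8), (2/41) = +1, so (2/41)^2 = +1.
Reached (1/41) = 1. Collecting the sign flips along the way, the symbol is +1.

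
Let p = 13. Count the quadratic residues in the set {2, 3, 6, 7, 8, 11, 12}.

(2/13) = -1 → non-residue.
(3/13) = +1 → QR.
(6/13) = -1 → non-residue.
(7/13) = -1 → non-residue.
(8/13) = -1 → non-residue.
(11/13) = -1 → non-residue.
(12/13) = +1 → QR.
Total quadratic residues among the 7: 2.

2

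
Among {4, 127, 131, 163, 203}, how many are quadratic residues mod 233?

3

(4/233) = +1 → QR.
(127/233) = -1 → non-residue.
(131/233) = +1 → QR.
(163/233) = -1 → non-residue.
(203/233) = +1 → QR.
Total quadratic residues among the 5: 3.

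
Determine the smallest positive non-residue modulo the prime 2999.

(2/2999) = +1, so 2 is a residue.
(3/2999) = +1, so 3 is a residue.
(4/2999) = +1, so 4 is a residue.
(5/2999) = +1, so 5 is a residue.
(6/2999) = +1, so 6 is a residue.
(7/2999) = +1, so 7 is a residue.
(8/2999) = +1, so 8 is a residue.
(9/2999) = +1, so 9 is a residue.
(10/2999) = +1, so 10 is a residue.
(11/2999) = +1, so 11 is a residue.
(12/2999) = +1, so 12 is a residue.
(13/2999) = +1, so 13 is a residue.
(14/2999) = +1, so 14 is a residue.
(15/2999) = +1, so 15 is a residue.
(16/2999) = +1, so 16 is a residue.
(17/2999) = −1, so 17 is the smallest positive non-residue mod 2999.

17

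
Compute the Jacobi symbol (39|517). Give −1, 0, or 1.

1

Reciprocity: 39 ≡ 3 and 517 ≡ 1 (mod 4), so (39/517) = +(517/39).
Reduce top mod 39: now compute (10/39).
Pull out 2: since 39 ≡ 7 (mod 8), (2/39) = +1.
Reciprocity: 5 ≡ 1 and 39 ≡ 3 (mod 4), so (5/39) = +(39/5).
Reduce top mod 5: now compute (4/5).
Pull out 2^2: since 5 ≡ 5 (mod 8), (2/5) = -1, so (2/5)^2 = +1.
Reached (1/5) = 1. Collecting the sign flips along the way, the symbol is +1.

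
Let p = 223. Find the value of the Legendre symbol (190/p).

Euler's criterion: (190/223) ≡ 190^111 (mod 223).
190^2 ≡ 197 (mod 223)
190^4 ≡ 7 (mod 223)
190^8 ≡ 49 (mod 223)
190^16 ≡ 171 (mod 223)
190^32 ≡ 28 (mod 223)
190^64 ≡ 115 (mod 223)
190^111 = 190^(64+32+8+4+2+1) ≡ 222 (mod 223).
Result is 222 ≡ −1, so (190/223) = −1.

-1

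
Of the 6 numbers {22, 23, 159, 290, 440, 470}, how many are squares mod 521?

(22/521) = +1 → QR.
(23/521) = -1 → non-residue.
(159/521) = -1 → non-residue.
(290/521) = +1 → QR.
(440/521) = +1 → QR.
(470/521) = +1 → QR.
Total quadratic residues among the 6: 4.

4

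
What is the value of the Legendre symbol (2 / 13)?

Euler's criterion: (2/13) ≡ 2^6 (mod 13).
2^2 ≡ 4 (mod 13)
2^4 ≡ 3 (mod 13)
2^6 = 2^(4+2) ≡ 12 (mod 13).
Result is 12 ≡ −1, so (2/13) = −1.

-1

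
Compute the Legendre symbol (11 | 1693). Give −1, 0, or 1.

Reciprocity: 11 ≡ 3 and 1693 ≡ 1 (mod 4), so (11/1693) = +(1693/11).
Reduce top mod 11: now compute (10/11).
Pull out 2: since 11 ≡ 3 (mod 8), (2/11) = -1.
Reciprocity: 5 ≡ 1 and 11 ≡ 3 (mod 4), so (5/11) = +(11/5).
Reduce top mod 5: now compute (1/5).
Reached (1/5) = 1. Collecting the sign flips along the way, the symbol is -1.

-1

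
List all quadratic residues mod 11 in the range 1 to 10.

1, 3, 4, 5, 9

Square k = 1,…,5 (k and 11−k give the same square):
1²=1, 2²=4, 3²=9, 4²≡5, 5²≡3 (mod 11).
So the quadratic residues mod 11 are {1, 3, 4, 5, 9}.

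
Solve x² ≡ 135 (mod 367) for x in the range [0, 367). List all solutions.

52, 315

Since 367 ≡ 3 (mod 4), a square root of 135 is 135^((367+1)/4) = 135^92 mod 367.
Repeated squaring: 135^2≡242, 135^4≡211, 135^8≡114, 135^16≡151, 135^32≡47, 135^64≡7 (mod 367).
135^92 = 135^(64+16+8+4) ≡ 52 (mod 367).
Check: 52² = 2704 ≡ 135 (mod 367). The two roots are 52 and 315.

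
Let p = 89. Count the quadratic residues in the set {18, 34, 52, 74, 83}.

(18/89) = +1 → QR.
(34/89) = +1 → QR.
(52/89) = -1 → non-residue.
(74/89) = -1 → non-residue.
(83/89) = -1 → non-residue.
Total quadratic residues among the 5: 2.

2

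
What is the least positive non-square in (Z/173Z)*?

2

(2/173) = −1, so 2 is the smallest positive non-residue mod 173.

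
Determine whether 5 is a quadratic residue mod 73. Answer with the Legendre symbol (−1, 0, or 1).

Euler's criterion: (5/73) ≡ 5^36 (mod 73).
5^2 ≡ 25 (mod 73)
5^4 ≡ 41 (mod 73)
5^8 ≡ 2 (mod 73)
5^16 ≡ 4 (mod 73)
5^32 ≡ 16 (mod 73)
5^36 = 5^(32+4) ≡ 72 (mod 73).
Result is 72 ≡ −1, so (5/73) = −1.

-1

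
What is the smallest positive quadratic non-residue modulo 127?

3

(2/127) = +1, so 2 is a residue.
(3/127) = −1, so 3 is the smallest positive non-residue mod 127.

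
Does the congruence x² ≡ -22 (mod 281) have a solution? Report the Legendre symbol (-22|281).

-1

First reduce: -22 ≡ 259 (mod 281).
Reciprocity: 259 ≡ 3 and 281 ≡ 1 (mod 4), so (259/281) = +(281/259).
Reduce top mod 259: now compute (22/259).
Pull out 2: since 259 ≡ 3 (mod 8), (2/259) = -1.
Reciprocity: 11 ≡ 3 and 259 ≡ 3 (mod 4), so (11/259) = −(259/11).
Reduce top mod 11: now compute (6/11).
Pull out 2: since 11 ≡ 3 (mod 8), (2/11) = -1.
Reciprocity: 3 ≡ 3 and 11 ≡ 3 (mod 4), so (3/11) = −(11/3).
Reduce top mod 3: now compute (2/3).
Pull out 2: since 3 ≡ 3 (mod 8), (2/3) = -1.
Reached (1/3) = 1. Collecting the sign flips along the way, the symbol is -1.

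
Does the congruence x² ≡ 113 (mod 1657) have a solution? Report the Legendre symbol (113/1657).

Reciprocity: 113 ≡ 1 and 1657 ≡ 1 (mod 4), so (113/1657) = +(1657/113).
Reduce top mod 113: now compute (75/113).
Reciprocity: 75 ≡ 3 and 113 ≡ 1 (mod 4), so (75/113) = +(113/75).
Reduce top mod 75: now compute (38/75).
Pull out 2: since 75 ≡ 3 (mod 8), (2/75) = -1.
Reciprocity: 19 ≡ 3 and 75 ≡ 3 (mod 4), so (19/75) = −(75/19).
Reduce top mod 19: now compute (18/19).
Pull out 2: since 19 ≡ 3 (mod 8), (2/19) = -1.
Reciprocity: 9 ≡ 1 and 19 ≡ 3 (mod 4), so (9/19) = +(19/9).
Reduce top mod 9: now compute (1/9).
Reached (1/9) = 1. Collecting the sign flips along the way, the symbol is -1.

-1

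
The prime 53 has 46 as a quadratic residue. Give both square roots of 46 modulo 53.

53 ≡ 1 (mod 4), so we find a root by search.
Trying successive values, 24² = 576 ≡ 46 (mod 53). The other root is 53 − 24 = 29.

24, 29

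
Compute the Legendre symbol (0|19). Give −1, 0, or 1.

Top reduces to 0: gcd > 1, so the symbol is 0.

0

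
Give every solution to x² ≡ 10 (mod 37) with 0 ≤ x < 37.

11, 26

37 ≡ 1 (mod 4), so we find a root by search.
Trying successive values, 11² = 121 ≡ 10 (mod 37). The other root is 37 − 11 = 26.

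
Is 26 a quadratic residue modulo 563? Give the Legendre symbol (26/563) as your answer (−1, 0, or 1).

Euler's criterion: (26/563) ≡ 26^281 (mod 563).
26^2 ≡ 113 (mod 563)
26^4 ≡ 383 (mod 563)
26^8 ≡ 309 (mod 563)
26^16 ≡ 334 (mod 563)
26^32 ≡ 82 (mod 563)
26^64 ≡ 531 (mod 563)
26^128 ≡ 461 (mod 563)
26^256 ≡ 270 (mod 563)
26^281 = 26^(256+16+8+1) ≡ 562 (mod 563).
Result is 562 ≡ −1, so (26/563) = −1.

-1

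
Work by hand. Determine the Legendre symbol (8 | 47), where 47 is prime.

1

Euler's criterion: (8/47) ≡ 8^23 (mod 47).
8^2 ≡ 17 (mod 47)
8^4 ≡ 7 (mod 47)
8^8 ≡ 2 (mod 47)
8^16 ≡ 4 (mod 47)
8^23 = 8^(16+4+2+1) ≡ 1 (mod 47).
Result is 1, so (8/47) = 1.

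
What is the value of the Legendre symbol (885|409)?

-1

First reduce: 885 ≡ 67 (mod 409).
Reciprocity: 67 ≡ 3 and 409 ≡ 1 (mod 4), so (67/409) = +(409/67).
Reduce top mod 67: now compute (7/67).
Reciprocity: 7 ≡ 3 and 67 ≡ 3 (mod 4), so (7/67) = −(67/7).
Reduce top mod 7: now compute (4/7).
Pull out 2^2: since 7 ≡ 7 (mod 8), (2/7) = +1, so (2/7)^2 = +1.
Reached (1/7) = 1. Collecting the sign flips along the way, the symbol is -1.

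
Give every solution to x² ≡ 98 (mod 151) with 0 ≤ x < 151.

20, 131

Since 151 ≡ 3 (mod 4), a square root of 98 is 98^((151+1)/4) = 98^38 mod 151.
Repeated squaring: 98^2≡91, 98^4≡127, 98^8≡123, 98^16≡29, 98^32≡86 (mod 151).
98^38 = 98^(32+4+2) ≡ 20 (mod 151).
Check: 20² = 400 ≡ 98 (mod 151). The two roots are 20 and 131.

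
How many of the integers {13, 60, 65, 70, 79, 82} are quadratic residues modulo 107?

(13/107) = +1 → QR.
(60/107) = -1 → non-residue.
(65/107) = -1 → non-residue.
(70/107) = -1 → non-residue.
(79/107) = +1 → QR.
(82/107) = -1 → non-residue.
Total quadratic residues among the 6: 2.

2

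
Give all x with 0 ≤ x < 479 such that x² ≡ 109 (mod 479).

Since 479 ≡ 3 (mod 4), a square root of 109 is 109^((479+1)/4) = 109^120 mod 479.
Repeated squaring: 109^2≡385, 109^4≡214, 109^8≡291, 109^16≡377, 109^32≡345, 109^64≡233 (mod 479).
109^120 = 109^(64+32+16+8) ≡ 45 (mod 479).
Check: 45² = 2025 ≡ 109 (mod 479). The two roots are 45 and 434.

45, 434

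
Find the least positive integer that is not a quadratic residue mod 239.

(2/239) = +1, so 2 is a residue.
(3/239) = +1, so 3 is a residue.
(4/239) = +1, so 4 is a residue.
(5/239) = +1, so 5 is a residue.
(6/239) = +1, so 6 is a residue.
(7/239) = −1, so 7 is the smallest positive non-residue mod 239.

7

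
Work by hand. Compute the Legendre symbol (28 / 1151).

1

Euler's criterion: (28/1151) ≡ 28^575 (mod 1151).
28^2 ≡ 784 (mod 1151)
28^4 ≡ 22 (mod 1151)
28^8 ≡ 484 (mod 1151)
28^16 ≡ 603 (mod 1151)
28^32 ≡ 1044 (mod 1151)
28^64 ≡ 1090 (mod 1151)
28^128 ≡ 268 (mod 1151)
28^256 ≡ 462 (mod 1151)
28^512 ≡ 509 (mod 1151)
28^575 = 28^(512+32+16+8+4+2+1) ≡ 1 (mod 1151).
Result is 1, so (28/1151) = 1.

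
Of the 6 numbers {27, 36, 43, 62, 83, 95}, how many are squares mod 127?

(27/127) = -1 → non-residue.
(36/127) = +1 → QR.
(43/127) = -1 → non-residue.
(62/127) = +1 → QR.
(83/127) = -1 → non-residue.
(95/127) = -1 → non-residue.
Total quadratic residues among the 6: 2.

2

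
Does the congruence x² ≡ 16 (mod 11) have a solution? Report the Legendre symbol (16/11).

First reduce: 16 ≡ 5 (mod 11).
Reciprocity: 5 ≡ 1 and 11 ≡ 3 (mod 4), so (5/11) = +(11/5).
Reduce top mod 5: now compute (1/5).
Reached (1/5) = 1. Collecting the sign flips along the way, the symbol is +1.

1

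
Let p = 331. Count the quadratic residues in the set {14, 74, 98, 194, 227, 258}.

4

(14/331) = +1 → QR.
(74/331) = +1 → QR.
(98/331) = -1 → non-residue.
(194/331) = +1 → QR.
(227/331) = -1 → non-residue.
(258/331) = +1 → QR.
Total quadratic residues among the 6: 4.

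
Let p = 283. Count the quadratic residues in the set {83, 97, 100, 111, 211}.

(83/283) = +1 → QR.
(97/283) = +1 → QR.
(100/283) = +1 → QR.
(111/283) = +1 → QR.
(211/283) = +1 → QR.
Total quadratic residues among the 5: 5.

5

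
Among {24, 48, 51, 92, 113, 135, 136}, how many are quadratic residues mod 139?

(24/139) = +1 → QR.
(48/139) = -1 → non-residue.
(51/139) = +1 → QR.
(92/139) = -1 → non-residue.
(113/139) = +1 → QR.
(135/139) = -1 → non-residue.
(136/139) = +1 → QR.
Total quadratic residues among the 7: 4.

4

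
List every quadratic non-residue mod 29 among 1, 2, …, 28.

2 3 8 10 11 12 14 15 17 18 19 21 26 27

Square k = 1,…,14 (k and 29−k give the same square):
1²=1, 2²=4, 3²=9, 4²=16, 5²=25, 6²≡7, 7²≡20, 8²≡6, 9²≡23, 10²≡13, 11²≡5, 12²≡28, 13²≡24, 14²≡22 (mod 29).
The residues are {1, 4, 5, 6, 7, 9, 13, 16, 20, 22, 23, 24, 25, 28}; the non-residues are the remaining 14 nonzero classes.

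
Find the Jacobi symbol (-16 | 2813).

1

First reduce: -16 ≡ 2797 (mod 2813).
Reciprocity: 2797 ≡ 1 and 2813 ≡ 1 (mod 4), so (2797/2813) = +(2813/2797).
Reduce top mod 2797: now compute (16/2797).
Pull out 2^4: since 2797 ≡ 5 (mod 8), (2/2797) = -1, so (2/2797)^4 = +1.
Reached (1/2797) = 1. Collecting the sign flips along the way, the symbol is +1.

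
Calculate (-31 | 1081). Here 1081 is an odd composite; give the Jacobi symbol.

First reduce: -31 ≡ 1050 (mod 1081).
Pull out 2: since 1081 ≡ 1 (mod 8), (2/1081) = +1.
Reciprocity: 525 ≡ 1 and 1081 ≡ 1 (mod 4), so (525/1081) = +(1081/525).
Reduce top mod 525: now compute (31/525).
Reciprocity: 31 ≡ 3 and 525 ≡ 1 (mod 4), so (31/525) = +(525/31).
Reduce top mod 31: now compute (29/31).
Reciprocity: 29 ≡ 1 and 31 ≡ 3 (mod 4), so (29/31) = +(31/29).
Reduce top mod 29: now compute (2/29).
Pull out 2: since 29 ≡ 5 (mod 8), (2/29) = -1.
Reached (1/29) = 1. Collecting the sign flips along the way, the symbol is -1.

-1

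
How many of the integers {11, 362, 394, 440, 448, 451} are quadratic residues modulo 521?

3

(11/521) = +1 → QR.
(362/521) = -1 → non-residue.
(394/521) = +1 → QR.
(440/521) = +1 → QR.
(448/521) = -1 → non-residue.
(451/521) = -1 → non-residue.
Total quadratic residues among the 6: 3.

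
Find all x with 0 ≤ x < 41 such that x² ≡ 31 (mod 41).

41 ≡ 1 (mod 4), so we find a root by search.
Trying successive values, 20² = 400 ≡ 31 (mod 41). The other root is 41 − 20 = 21.

20, 21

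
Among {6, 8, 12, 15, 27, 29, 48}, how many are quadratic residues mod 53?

(6/53) = +1 → QR.
(8/53) = -1 → non-residue.
(12/53) = -1 → non-residue.
(15/53) = +1 → QR.
(27/53) = -1 → non-residue.
(29/53) = +1 → QR.
(48/53) = -1 → non-residue.
Total quadratic residues among the 7: 3.

3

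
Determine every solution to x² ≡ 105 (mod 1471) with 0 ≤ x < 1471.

307, 1164

Since 1471 ≡ 3 (mod 4), a square root of 105 is 105^((1471+1)/4) = 105^368 mod 1471.
Repeated squaring: 105^2≡728, 105^4≡424, 105^8≡314, 105^16≡39, 105^32≡50, 105^64≡1029, 105^128≡1192, 105^256≡1349 (mod 1471).
105^368 = 105^(256+64+32+16) ≡ 307 (mod 1471).
Check: 307² = 94249 ≡ 105 (mod 1471). The two roots are 307 and 1164.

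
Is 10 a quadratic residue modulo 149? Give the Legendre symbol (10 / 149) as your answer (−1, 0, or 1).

-1

Euler's criterion: (10/149) ≡ 10^74 (mod 149).
10^2 ≡ 100 (mod 149)
10^4 ≡ 17 (mod 149)
10^8 ≡ 140 (mod 149)
10^16 ≡ 81 (mod 149)
10^32 ≡ 5 (mod 149)
10^64 ≡ 25 (mod 149)
10^74 = 10^(64+8+2) ≡ 148 (mod 149).
Result is 148 ≡ −1, so (10/149) = −1.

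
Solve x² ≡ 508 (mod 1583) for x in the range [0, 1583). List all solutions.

Since 1583 ≡ 3 (mod 4), a square root of 508 is 508^((1583+1)/4) = 508^396 mod 1583.
Repeated squaring: 508^2≡35, 508^4≡1225, 508^8≡1524, 508^16≡315, 508^32≡1079, 508^64≡736, 508^128≡310, 508^256≡1120 (mod 1583).
508^396 = 508^(256+128+8+4) ≡ 632 (mod 1583).
Check: 632² = 399424 ≡ 508 (mod 1583). The two roots are 632 and 951.

632, 951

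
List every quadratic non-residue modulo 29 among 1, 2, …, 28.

2, 3, 8, 10, 11, 12, 14, 15, 17, 18, 19, 21, 26, 27

Square k = 1,…,14 (k and 29−k give the same square):
1²=1, 2²=4, 3²=9, 4²=16, 5²=25, 6²≡7, 7²≡20, 8²≡6, 9²≡23, 10²≡13, 11²≡5, 12²≡28, 13²≡24, 14²≡22 (mod 29).
The residues are {1, 4, 5, 6, 7, 9, 13, 16, 20, 22, 23, 24, 25, 28}; the non-residues are the remaining 14 nonzero classes.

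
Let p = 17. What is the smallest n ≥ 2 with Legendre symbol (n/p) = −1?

3

(2/17) = +1, so 2 is a residue.
(3/17) = −1, so 3 is the smallest positive non-residue mod 17.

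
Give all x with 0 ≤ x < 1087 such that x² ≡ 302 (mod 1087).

538, 549

Since 1087 ≡ 3 (mod 4), a square root of 302 is 302^((1087+1)/4) = 302^272 mod 1087.
Repeated squaring: 302^2≡983, 302^4≡1033, 302^8≡742, 302^16≡542, 302^32≡274, 302^64≡73, 302^128≡981, 302^256≡366 (mod 1087).
302^272 = 302^(256+16) ≡ 538 (mod 1087).
Check: 538² = 289444 ≡ 302 (mod 1087). The two roots are 538 and 549.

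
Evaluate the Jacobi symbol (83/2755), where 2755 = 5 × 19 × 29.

Reciprocity: 83 ≡ 3 and 2755 ≡ 3 (mod 4), so (83/2755) = −(2755/83).
Reduce top mod 83: now compute (16/83).
Pull out 2^4: since 83 ≡ 3 (mod 8), (2/83) = -1, so (2/83)^4 = +1.
Reached (1/83) = 1. Collecting the sign flips along the way, the symbol is -1.

-1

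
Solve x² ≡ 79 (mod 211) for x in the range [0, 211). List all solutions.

76, 135

Since 211 ≡ 3 (mod 4), a square root of 79 is 79^((211+1)/4) = 79^53 mod 211.
Repeated squaring: 79^2≡122, 79^4≡114, 79^8≡125, 79^16≡11, 79^32≡121 (mod 211).
79^53 = 79^(32+16+4+1) ≡ 76 (mod 211).
Check: 76² = 5776 ≡ 79 (mod 211). The two roots are 76 and 135.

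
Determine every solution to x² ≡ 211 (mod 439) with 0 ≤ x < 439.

Since 439 ≡ 3 (mod 4), a square root of 211 is 211^((439+1)/4) = 211^110 mod 439.
Repeated squaring: 211^2≡182, 211^4≡199, 211^8≡91, 211^16≡379, 211^32≡88, 211^64≡281 (mod 439).
211^110 = 211^(64+32+8+4+2) ≡ 406 (mod 439).
Check: 406² = 164836 ≡ 211 (mod 439). The two roots are 33 and 406.

33, 406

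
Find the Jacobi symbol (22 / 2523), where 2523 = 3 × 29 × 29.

Pull out 2: since 2523 ≡ 3 (mod 8), (2/2523) = -1.
Reciprocity: 11 ≡ 3 and 2523 ≡ 3 (mod 4), so (11/2523) = −(2523/11).
Reduce top mod 11: now compute (4/11).
Pull out 2^2: since 11 ≡ 3 (mod 8), (2/11) = -1, so (2/11)^2 = +1.
Reached (1/11) = 1. Collecting the sign flips along the way, the symbol is +1.

1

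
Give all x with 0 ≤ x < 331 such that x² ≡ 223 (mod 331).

Since 331 ≡ 3 (mod 4), a square root of 223 is 223^((331+1)/4) = 223^83 mod 331.
Repeated squaring: 223^2≡79, 223^4≡283, 223^8≡318, 223^16≡169, 223^32≡95, 223^64≡88 (mod 331).
223^83 = 223^(64+16+2+1) ≡ 284 (mod 331).
Check: 284² = 80656 ≡ 223 (mod 331). The two roots are 47 and 284.

47, 284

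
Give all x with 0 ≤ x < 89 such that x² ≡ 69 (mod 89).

43, 46

89 ≡ 1 (mod 4), so we find a root by search.
Trying successive values, 43² = 1849 ≡ 69 (mod 89). The other root is 89 − 43 = 46.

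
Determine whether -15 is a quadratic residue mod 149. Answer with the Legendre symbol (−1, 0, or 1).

-1

First reduce: -15 ≡ 134 (mod 149).
Pull out 2: since 149 ≡ 5 (mod 8), (2/149) = -1.
Reciprocity: 67 ≡ 3 and 149 ≡ 1 (mod 4), so (67/149) = +(149/67).
Reduce top mod 67: now compute (15/67).
Reciprocity: 15 ≡ 3 and 67 ≡ 3 (mod 4), so (15/67) = −(67/15).
Reduce top mod 15: now compute (7/15).
Reciprocity: 7 ≡ 3 and 15 ≡ 3 (mod 4), so (7/15) = −(15/7).
Reduce top mod 7: now compute (1/7).
Reached (1/7) = 1. Collecting the sign flips along the way, the symbol is -1.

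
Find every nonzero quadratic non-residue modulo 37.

2, 5, 6, 8, 13, 14, 15, 17, 18, 19, 20, 22, 23, 24, 29, 31, 32, 35

Square k = 1,…,18 (k and 37−k give the same square):
1²=1, 2²=4, 3²=9, 4²=16, 5²=25, 6²=36, 7²≡12, 8²≡27, 9²≡7, 10²≡26, 11²≡10, 12²≡33, 13²≡21, 14²≡11, 15²≡3, 16²≡34, 17²≡30, 18²≡28 (mod 37).
The residues are {1, 3, 4, 7, 9, 10, 11, 12, 16, 21, 25, 26, 27, 28, 30, 33, 34, 36}; the non-residues are the remaining 18 nonzero classes.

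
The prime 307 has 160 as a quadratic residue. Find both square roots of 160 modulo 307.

Since 307 ≡ 3 (mod 4), a square root of 160 is 160^((307+1)/4) = 160^77 mod 307.
Repeated squaring: 160^2≡119, 160^4≡39, 160^8≡293, 160^16≡196, 160^32≡41, 160^64≡146 (mod 307).
160^77 = 160^(64+8+4+1) ≡ 62 (mod 307).
Check: 62² = 3844 ≡ 160 (mod 307). The two roots are 62 and 245.

62, 245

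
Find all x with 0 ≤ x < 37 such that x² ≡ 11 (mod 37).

14, 23

37 ≡ 1 (mod 4), so we find a root by search.
Trying successive values, 14² = 196 ≡ 11 (mod 37). The other root is 37 − 14 = 23.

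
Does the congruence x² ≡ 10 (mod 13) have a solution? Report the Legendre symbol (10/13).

Pull out 2: since 13 ≡ 5 (mod 8), (2/13) = -1.
Reciprocity: 5 ≡ 1 and 13 ≡ 1 (mod 4), so (5/13) = +(13/5).
Reduce top mod 5: now compute (3/5).
Reciprocity: 3 ≡ 3 and 5 ≡ 1 (mod 4), so (3/5) = +(5/3).
Reduce top mod 3: now compute (2/3).
Pull out 2: since 3 ≡ 3 (mod 8), (2/3) = -1.
Reached (1/3) = 1. Collecting the sign flips along the way, the symbol is +1.

1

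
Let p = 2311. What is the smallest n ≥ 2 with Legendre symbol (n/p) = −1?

(2/2311) = +1, so 2 is a residue.
(3/2311) = −1, so 3 is the smallest positive non-residue mod 2311.

3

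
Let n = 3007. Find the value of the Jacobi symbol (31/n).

0

Reciprocity: 31 ≡ 3 and 3007 ≡ 3 (mod 4), so (31/3007) = −(3007/31).
Reduce top mod 31: now compute (0/31).
Top reduces to 0: gcd > 1, so the symbol is 0.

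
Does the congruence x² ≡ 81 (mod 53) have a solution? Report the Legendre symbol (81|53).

1

First reduce: 81 ≡ 28 (mod 53).
Pull out 2^2: since 53 ≡ 5 (mod 8), (2/53) = -1, so (2/53)^2 = +1.
Reciprocity: 7 ≡ 3 and 53 ≡ 1 (mod 4), so (7/53) = +(53/7).
Reduce top mod 7: now compute (4/7).
Pull out 2^2: since 7 ≡ 7 (mod 8), (2/7) = +1, so (2/7)^2 = +1.
Reached (1/7) = 1. Collecting the sign flips along the way, the symbol is +1.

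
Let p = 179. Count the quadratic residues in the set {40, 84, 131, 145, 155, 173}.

(40/179) = -1 → non-residue.
(84/179) = -1 → non-residue.
(131/179) = -1 → non-residue.
(145/179) = +1 → QR.
(155/179) = +1 → QR.
(173/179) = +1 → QR.
Total quadratic residues among the 6: 3.

3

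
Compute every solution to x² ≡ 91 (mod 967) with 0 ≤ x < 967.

45, 922

Since 967 ≡ 3 (mod 4), a square root of 91 is 91^((967+1)/4) = 91^242 mod 967.
Repeated squaring: 91^2≡545, 91^4≡156, 91^8≡161, 91^16≡779, 91^32≡532, 91^64≡660, 91^128≡450 (mod 967).
91^242 = 91^(128+64+32+16+2) ≡ 922 (mod 967).
Check: 922² = 850084 ≡ 91 (mod 967). The two roots are 45 and 922.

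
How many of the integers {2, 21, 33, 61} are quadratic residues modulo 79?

(2/79) = +1 → QR.
(21/79) = +1 → QR.
(33/79) = -1 → non-residue.
(61/79) = -1 → non-residue.
Total quadratic residues among the 4: 2.

2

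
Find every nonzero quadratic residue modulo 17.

1 2 4 8 9 13 15 16

Square k = 1,…,8 (k and 17−k give the same square):
1²=1, 2²=4, 3²=9, 4²=16, 5²≡8, 6²≡2, 7²≡15, 8²≡13 (mod 17).
So the quadratic residues mod 17 are {1, 2, 4, 8, 9, 13, 15, 16}.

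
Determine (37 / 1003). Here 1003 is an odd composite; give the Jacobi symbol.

Reciprocity: 37 ≡ 1 and 1003 ≡ 3 (mod 4), so (37/1003) = +(1003/37).
Reduce top mod 37: now compute (4/37).
Pull out 2^2: since 37 ≡ 5 (mod 8), (2/37) = -1, so (2/37)^2 = +1.
Reached (1/37) = 1. Collecting the sign flips along the way, the symbol is +1.

1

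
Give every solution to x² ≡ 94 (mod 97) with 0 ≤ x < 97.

26, 71

97 ≡ 1 (mod 4), so we find a root by search.
Trying successive values, 26² = 676 ≡ 94 (mod 97). The other root is 97 − 26 = 71.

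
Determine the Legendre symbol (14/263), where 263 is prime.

-1

Euler's criterion: (14/263) ≡ 14^131 (mod 263).
14^2 ≡ 196 (mod 263)
14^4 ≡ 18 (mod 263)
14^8 ≡ 61 (mod 263)
14^16 ≡ 39 (mod 263)
14^32 ≡ 206 (mod 263)
14^64 ≡ 93 (mod 263)
14^128 ≡ 233 (mod 263)
14^131 = 14^(128+2+1) ≡ 262 (mod 263).
Result is 262 ≡ −1, so (14/263) = −1.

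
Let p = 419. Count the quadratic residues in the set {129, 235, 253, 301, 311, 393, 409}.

5

(129/419) = +1 → QR.
(235/419) = +1 → QR.
(253/419) = -1 → non-residue.
(301/419) = +1 → QR.
(311/419) = -1 → non-residue.
(393/419) = +1 → QR.
(409/419) = +1 → QR.
Total quadratic residues among the 7: 5.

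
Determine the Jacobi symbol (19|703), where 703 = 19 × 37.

Reciprocity: 19 ≡ 3 and 703 ≡ 3 (mod 4), so (19/703) = −(703/19).
Reduce top mod 19: now compute (0/19).
Top reduces to 0: gcd > 1, so the symbol is 0.

0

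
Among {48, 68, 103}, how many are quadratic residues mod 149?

2

(48/149) = -1 → non-residue.
(68/149) = +1 → QR.
(103/149) = +1 → QR.
Total quadratic residues among the 3: 2.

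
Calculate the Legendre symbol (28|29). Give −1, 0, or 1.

Pull out 2^2: since 29 ≡ 5 (mod 8), (2/29) = -1, so (2/29)^2 = +1.
Reciprocity: 7 ≡ 3 and 29 ≡ 1 (mod 4), so (7/29) = +(29/7).
Reduce top mod 7: now compute (1/7).
Reached (1/7) = 1. Collecting the sign flips along the way, the symbol is +1.

1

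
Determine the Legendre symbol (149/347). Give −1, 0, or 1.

1

Euler's criterion: (149/347) ≡ 149^173 (mod 347).
149^2 ≡ 340 (mod 347)
149^4 ≡ 49 (mod 347)
149^8 ≡ 319 (mod 347)
149^16 ≡ 90 (mod 347)
149^32 ≡ 119 (mod 347)
149^64 ≡ 281 (mod 347)
149^128 ≡ 192 (mod 347)
149^173 = 149^(128+32+8+4+1) ≡ 1 (mod 347).
Result is 1, so (149/347) = 1.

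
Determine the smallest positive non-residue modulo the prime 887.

5

(2/887) = +1, so 2 is a residue.
(3/887) = +1, so 3 is a residue.
(4/887) = +1, so 4 is a residue.
(5/887) = −1, so 5 is the smallest positive non-residue mod 887.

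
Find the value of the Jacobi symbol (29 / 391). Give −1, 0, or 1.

-1

Reciprocity: 29 ≡ 1 and 391 ≡ 3 (mod 4), so (29/391) = +(391/29).
Reduce top mod 29: now compute (14/29).
Pull out 2: since 29 ≡ 5 (mod 8), (2/29) = -1.
Reciprocity: 7 ≡ 3 and 29 ≡ 1 (mod 4), so (7/29) = +(29/7).
Reduce top mod 7: now compute (1/7).
Reached (1/7) = 1. Collecting the sign flips along the way, the symbol is -1.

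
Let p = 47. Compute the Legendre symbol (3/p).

Reciprocity: 3 ≡ 3 and 47 ≡ 3 (mod 4), so (3/47) = −(47/3).
Reduce top mod 3: now compute (2/3).
Pull out 2: since 3 ≡ 3 (mod 8), (2/3) = -1.
Reached (1/3) = 1. Collecting the sign flips along the way, the symbol is +1.

1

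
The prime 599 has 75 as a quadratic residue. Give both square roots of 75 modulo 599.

Since 599 ≡ 3 (mod 4), a square root of 75 is 75^((599+1)/4) = 75^150 mod 599.
Repeated squaring: 75^2≡234, 75^4≡247, 75^8≡510, 75^16≡134, 75^32≡585, 75^64≡196, 75^128≡80 (mod 599).
75^150 = 75^(128+16+4+2) ≡ 341 (mod 599).
Check: 341² = 116281 ≡ 75 (mod 599). The two roots are 258 and 341.

258, 341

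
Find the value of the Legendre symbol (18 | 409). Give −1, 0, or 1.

1

Pull out 2: since 409 ≡ 1 (mod 8), (2/409) = +1.
Reciprocity: 9 ≡ 1 and 409 ≡ 1 (mod 4), so (9/409) = +(409/9).
Reduce top mod 9: now compute (4/9).
Pull out 2^2: since 9 ≡ 1 (mod 8), (2/9) = +1, so (2/9)^2 = +1.
Reached (1/9) = 1. Collecting the sign flips along the way, the symbol is +1.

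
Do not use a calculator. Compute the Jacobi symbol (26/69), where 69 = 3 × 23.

-1

Pull out 2: since 69 ≡ 5 (mod 8), (2/69) = -1.
Reciprocity: 13 ≡ 1 and 69 ≡ 1 (mod 4), so (13/69) = +(69/13).
Reduce top mod 13: now compute (4/13).
Pull out 2^2: since 13 ≡ 5 (mod 8), (2/13) = -1, so (2/13)^2 = +1.
Reached (1/13) = 1. Collecting the sign flips along the way, the symbol is -1.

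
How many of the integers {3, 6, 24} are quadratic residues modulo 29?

2

(3/29) = -1 → non-residue.
(6/29) = +1 → QR.
(24/29) = +1 → QR.
Total quadratic residues among the 3: 2.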